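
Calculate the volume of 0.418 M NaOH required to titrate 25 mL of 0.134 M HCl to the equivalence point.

At equivalence: moles acid = moles base. moles HCl = 0.134 × 25/1000 = 0.00335 mol. V_base = moles / 0.418 × 1000 = 8.0 mL.

V_{base} = 8.0 mL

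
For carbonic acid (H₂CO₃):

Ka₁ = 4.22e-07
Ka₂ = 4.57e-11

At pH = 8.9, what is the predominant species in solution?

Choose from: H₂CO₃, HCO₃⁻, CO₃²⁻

pKa₁ = 6.37, pKa₂ = 10.34. For a polyprotic acid the predominant species crosses at each pKa: below pKa_n the protonated form dominates, above it the deprotonated form does. At pH = 8.9, the predominant species is HCO₃⁻.

HCO₃⁻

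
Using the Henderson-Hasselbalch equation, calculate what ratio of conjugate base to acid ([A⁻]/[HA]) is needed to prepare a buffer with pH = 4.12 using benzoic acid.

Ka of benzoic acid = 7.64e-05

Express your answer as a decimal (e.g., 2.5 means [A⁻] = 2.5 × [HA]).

pKa = -log(7.64e-05) = 4.1169. pH = pKa + log([A⁻]/[HA]), so log([A⁻]/[HA]) = pH − pKa = 4.12 − 4.1169 = 0.0031. [A⁻]/[HA] = 10^(0.0031) = 1.01

[A⁻]/[HA] = 1.01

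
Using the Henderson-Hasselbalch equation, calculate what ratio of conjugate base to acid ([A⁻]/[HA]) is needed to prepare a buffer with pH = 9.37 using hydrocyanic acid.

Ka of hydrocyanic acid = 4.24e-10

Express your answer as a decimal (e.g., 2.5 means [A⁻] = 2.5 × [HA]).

pKa = -log(4.24e-10) = 9.3726. pH = pKa + log([A⁻]/[HA]), so log([A⁻]/[HA]) = pH − pKa = 9.37 − 9.3726 = -0.0026. [A⁻]/[HA] = 10^(-0.0026) = 0.994

[A⁻]/[HA] = 0.994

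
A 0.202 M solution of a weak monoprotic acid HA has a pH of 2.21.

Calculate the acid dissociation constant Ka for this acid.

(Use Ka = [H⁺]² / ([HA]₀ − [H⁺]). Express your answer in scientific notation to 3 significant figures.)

[H⁺] = 10^(−pH) = 10^(−2.21) = 6.166e-03 M. For HA ⇌ H⁺ + A⁻, Ka = [H⁺][A⁻]/[HA] = [H⁺]² / ([HA]₀ − [H⁺]) = (6.166e-03)² / (0.202 − 6.166e-03) = 1.94e-04.

K_a = 1.94e-04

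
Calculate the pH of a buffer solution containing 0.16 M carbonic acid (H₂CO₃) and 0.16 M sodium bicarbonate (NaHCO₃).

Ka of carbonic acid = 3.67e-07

pKa = -log(3.67e-07) = 6.44. pH = pKa + log([A⁻]/[HA]) = 6.44 + log(0.16/0.16)

pH = 6.44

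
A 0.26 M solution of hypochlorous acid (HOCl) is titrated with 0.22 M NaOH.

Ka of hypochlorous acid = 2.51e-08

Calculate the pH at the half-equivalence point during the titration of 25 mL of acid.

At half-equivalence [HA] = [A⁻], so Henderson-Hasselbalch gives pH = pKa = -log(2.51e-08) = 7.60.

pH = pKa = 7.60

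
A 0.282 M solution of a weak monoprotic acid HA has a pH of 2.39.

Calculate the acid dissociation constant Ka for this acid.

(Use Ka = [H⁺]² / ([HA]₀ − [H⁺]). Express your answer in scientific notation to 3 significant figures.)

[H⁺] = 10^(−pH) = 10^(−2.39) = 4.074e-03 M. For HA ⇌ H⁺ + A⁻, Ka = [H⁺][A⁻]/[HA] = [H⁺]² / ([HA]₀ − [H⁺]) = (4.074e-03)² / (0.282 − 4.074e-03) = 5.97e-05.

K_a = 5.97e-05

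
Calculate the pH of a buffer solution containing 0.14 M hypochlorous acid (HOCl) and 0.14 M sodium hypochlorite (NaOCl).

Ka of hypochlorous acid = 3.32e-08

pKa = -log(3.32e-08) = 7.48. pH = pKa + log([A⁻]/[HA]) = 7.48 + log(0.14/0.14)

pH = 7.48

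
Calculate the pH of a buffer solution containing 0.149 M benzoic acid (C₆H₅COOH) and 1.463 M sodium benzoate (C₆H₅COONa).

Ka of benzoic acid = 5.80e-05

pKa = -log(5.80e-05) = 4.24. pH = pKa + log([A⁻]/[HA]) = 4.24 + log(1.463/0.149)

pH = 5.23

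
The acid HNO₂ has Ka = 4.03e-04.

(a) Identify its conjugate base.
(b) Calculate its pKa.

(a) The conjugate base is formed by removing one H⁺ from HNO₂, giving NO₂⁻. (b) pKa = -log(Ka) = -log(4.03e-04) = 3.39.

Conjugate base: NO₂⁻; pK_a = 3.39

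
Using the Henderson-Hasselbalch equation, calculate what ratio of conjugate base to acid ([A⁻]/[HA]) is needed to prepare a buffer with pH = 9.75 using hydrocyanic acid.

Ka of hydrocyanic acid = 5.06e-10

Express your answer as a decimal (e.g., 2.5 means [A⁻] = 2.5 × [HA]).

pKa = -log(5.06e-10) = 9.2958. pH = pKa + log([A⁻]/[HA]), so log([A⁻]/[HA]) = pH − pKa = 9.75 − 9.2958 = 0.4542. [A⁻]/[HA] = 10^(0.4542) = 2.85

[A⁻]/[HA] = 2.85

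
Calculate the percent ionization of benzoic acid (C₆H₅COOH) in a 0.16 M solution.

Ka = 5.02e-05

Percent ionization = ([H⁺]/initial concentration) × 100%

Using Ka equilibrium: x² + Ka×x - Ka×C = 0. Solving: [H⁺] = 2.8091e-03. Percent = (2.8091e-03/0.16) × 100

Percent ionization = 1.76%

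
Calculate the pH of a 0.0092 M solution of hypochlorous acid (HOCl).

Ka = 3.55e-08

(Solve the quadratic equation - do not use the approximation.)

x² + Ka×x - Ka×C = 0. Using quadratic formula: [H⁺] = 1.8054e-05

pH = 4.74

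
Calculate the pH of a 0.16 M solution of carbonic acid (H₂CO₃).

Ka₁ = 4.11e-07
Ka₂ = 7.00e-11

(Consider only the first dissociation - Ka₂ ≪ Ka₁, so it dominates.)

First dissociation dominates. From Ka₁ = [H⁺][HA⁻]/[H₂A], x² + Ka₁·x − Ka₁·C = 0 with C = 0.16 M and Ka₁ = 4.11e-07. Solving: [H⁺] = (−Ka₁ + √(Ka₁² + 4·Ka₁·C)) / 2 = 2.5623e-04 M. pH = -log(2.5623e-04) = 3.59.

pH = 3.59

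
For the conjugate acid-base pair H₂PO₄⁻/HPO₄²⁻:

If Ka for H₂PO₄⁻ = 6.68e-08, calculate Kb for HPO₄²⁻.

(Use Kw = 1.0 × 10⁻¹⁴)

For a conjugate pair Ka × Kb = Kw, so Kb = Kw/Ka = 1.0 × 10⁻¹⁴ / 6.68e-08 = 1.50e-07.

K_b = 1.50e-07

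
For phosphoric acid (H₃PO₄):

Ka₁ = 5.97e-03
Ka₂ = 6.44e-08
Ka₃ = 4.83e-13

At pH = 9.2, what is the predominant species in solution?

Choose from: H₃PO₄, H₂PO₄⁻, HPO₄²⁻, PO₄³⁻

pKa₁ = 2.22, pKa₂ = 7.19, pKa₃ = 12.32. For a polyprotic acid the predominant species crosses at each pKa: below pKa_n the protonated form dominates, above it the deprotonated form does. At pH = 9.2, the predominant species is HPO₄²⁻.

HPO₄²⁻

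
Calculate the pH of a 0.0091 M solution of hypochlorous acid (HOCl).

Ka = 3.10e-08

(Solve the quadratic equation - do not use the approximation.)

x² + Ka×x - Ka×C = 0. Using quadratic formula: [H⁺] = 1.6780e-05

pH = 4.78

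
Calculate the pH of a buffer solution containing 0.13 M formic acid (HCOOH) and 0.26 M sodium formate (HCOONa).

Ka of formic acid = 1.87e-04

pKa = -log(1.87e-04) = 3.73. pH = pKa + log([A⁻]/[HA]) = 3.73 + log(0.26/0.13)

pH = 4.03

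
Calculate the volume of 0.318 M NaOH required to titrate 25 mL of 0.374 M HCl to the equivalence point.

At equivalence: moles acid = moles base. moles HCl = 0.374 × 25/1000 = 0.00935 mol. V_base = moles / 0.318 × 1000 = 29.4 mL.

V_{base} = 29.4 mL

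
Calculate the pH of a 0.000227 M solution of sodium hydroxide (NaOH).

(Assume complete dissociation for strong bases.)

[OH⁻] = 0.000227 M for strong base. pOH = -log[OH⁻] = 3.64, pH = 14 - pOH

pH = 10.36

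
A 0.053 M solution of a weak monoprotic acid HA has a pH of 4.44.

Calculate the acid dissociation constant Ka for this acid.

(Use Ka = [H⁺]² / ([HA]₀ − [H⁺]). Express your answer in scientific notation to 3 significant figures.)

[H⁺] = 10^(−pH) = 10^(−4.44) = 3.631e-05 M. For HA ⇌ H⁺ + A⁻, Ka = [H⁺][A⁻]/[HA] = [H⁺]² / ([HA]₀ − [H⁺]) = (3.631e-05)² / (0.053 − 3.631e-05) = 2.49e-08.

K_a = 2.49e-08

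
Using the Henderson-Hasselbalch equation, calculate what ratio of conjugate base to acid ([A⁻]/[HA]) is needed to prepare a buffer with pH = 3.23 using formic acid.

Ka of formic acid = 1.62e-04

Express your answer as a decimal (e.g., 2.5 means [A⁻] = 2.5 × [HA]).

pKa = -log(1.62e-04) = 3.7905. pH = pKa + log([A⁻]/[HA]), so log([A⁻]/[HA]) = pH − pKa = 3.23 − 3.7905 = -0.5605. [A⁻]/[HA] = 10^(-0.5605) = 0.275

[A⁻]/[HA] = 0.275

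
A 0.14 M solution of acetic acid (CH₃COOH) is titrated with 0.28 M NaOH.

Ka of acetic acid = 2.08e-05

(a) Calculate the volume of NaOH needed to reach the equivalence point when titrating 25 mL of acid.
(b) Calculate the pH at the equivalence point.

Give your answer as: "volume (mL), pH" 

moles acid = 0.14 × 25/1000 = 0.0035 mol; V_base = moles/0.28 × 1000 = 12.5 mL. At equivalence only the conjugate base is present: [A⁻] = 0.0035/0.037 = 9.3333e-02 M. Kb = Kw/Ka = 4.81e-10; [OH⁻] = √(Kb × [A⁻]) = 6.6986e-06; pOH = 5.17; pH = 14 - pOH = 8.83.

V = 12.5 mL, pH = 8.83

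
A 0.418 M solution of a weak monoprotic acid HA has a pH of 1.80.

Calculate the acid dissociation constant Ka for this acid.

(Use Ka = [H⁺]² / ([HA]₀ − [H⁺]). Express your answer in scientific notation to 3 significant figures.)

[H⁺] = 10^(−pH) = 10^(−1.80) = 1.585e-02 M. For HA ⇌ H⁺ + A⁻, Ka = [H⁺][A⁻]/[HA] = [H⁺]² / ([HA]₀ − [H⁺]) = (1.585e-02)² / (0.418 − 1.585e-02) = 6.25e-04.

K_a = 6.25e-04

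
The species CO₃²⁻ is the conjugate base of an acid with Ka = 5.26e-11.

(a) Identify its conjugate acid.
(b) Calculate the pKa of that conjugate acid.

(a) The conjugate acid is formed by adding one H⁺ to CO₃²⁻, giving HCO₃⁻. (b) pKa = -log(Ka) = -log(5.26e-11) = 10.28.

Conjugate acid: HCO₃⁻; pK_a = 10.28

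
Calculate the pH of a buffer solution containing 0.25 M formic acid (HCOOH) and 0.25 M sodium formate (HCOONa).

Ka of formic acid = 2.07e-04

pKa = -log(2.07e-04) = 3.68. pH = pKa + log([A⁻]/[HA]) = 3.68 + log(0.25/0.25)

pH = 3.68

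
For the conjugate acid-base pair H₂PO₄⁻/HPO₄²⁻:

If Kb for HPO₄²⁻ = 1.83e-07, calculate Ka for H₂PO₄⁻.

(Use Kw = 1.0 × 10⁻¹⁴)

For a conjugate pair Ka × Kb = Kw, so Ka = Kw/Kb = 1.0 × 10⁻¹⁴ / 1.83e-07 = 5.46e-08.

K_a = 5.46e-08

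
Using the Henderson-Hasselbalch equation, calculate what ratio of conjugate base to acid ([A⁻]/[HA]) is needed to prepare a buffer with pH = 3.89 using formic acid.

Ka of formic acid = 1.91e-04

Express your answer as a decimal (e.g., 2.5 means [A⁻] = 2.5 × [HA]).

pKa = -log(1.91e-04) = 3.7190. pH = pKa + log([A⁻]/[HA]), so log([A⁻]/[HA]) = pH − pKa = 3.89 − 3.7190 = 0.1710. [A⁻]/[HA] = 10^(0.1710) = 1.48

[A⁻]/[HA] = 1.48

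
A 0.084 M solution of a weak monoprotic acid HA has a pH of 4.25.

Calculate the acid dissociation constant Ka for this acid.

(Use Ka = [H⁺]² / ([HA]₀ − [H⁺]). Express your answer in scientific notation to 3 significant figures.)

[H⁺] = 10^(−pH) = 10^(−4.25) = 5.623e-05 M. For HA ⇌ H⁺ + A⁻, Ka = [H⁺][A⁻]/[HA] = [H⁺]² / ([HA]₀ − [H⁺]) = (5.623e-05)² / (0.084 − 5.623e-05) = 3.77e-08.

K_a = 3.77e-08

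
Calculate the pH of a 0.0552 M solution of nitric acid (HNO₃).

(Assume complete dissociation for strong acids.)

[H⁺] = 0.0552 M for strong acid. pH = -log[H⁺] = -log(0.0552)

pH = 1.26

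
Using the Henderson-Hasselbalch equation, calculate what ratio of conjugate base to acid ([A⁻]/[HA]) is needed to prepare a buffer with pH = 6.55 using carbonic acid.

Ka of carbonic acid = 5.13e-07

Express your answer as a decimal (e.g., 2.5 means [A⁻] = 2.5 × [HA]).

pKa = -log(5.13e-07) = 6.2899. pH = pKa + log([A⁻]/[HA]), so log([A⁻]/[HA]) = pH − pKa = 6.55 − 6.2899 = 0.2601. [A⁻]/[HA] = 10^(0.2601) = 1.82

[A⁻]/[HA] = 1.82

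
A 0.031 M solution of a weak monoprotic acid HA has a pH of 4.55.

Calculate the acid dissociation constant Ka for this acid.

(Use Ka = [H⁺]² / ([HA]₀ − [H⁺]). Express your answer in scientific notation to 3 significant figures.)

[H⁺] = 10^(−pH) = 10^(−4.55) = 2.818e-05 M. For HA ⇌ H⁺ + A⁻, Ka = [H⁺][A⁻]/[HA] = [H⁺]² / ([HA]₀ − [H⁺]) = (2.818e-05)² / (0.031 − 2.818e-05) = 2.56e-08.

K_a = 2.56e-08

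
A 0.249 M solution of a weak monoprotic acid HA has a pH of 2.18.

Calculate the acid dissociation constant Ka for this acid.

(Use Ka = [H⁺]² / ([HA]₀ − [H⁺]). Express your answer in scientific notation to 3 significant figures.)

[H⁺] = 10^(−pH) = 10^(−2.18) = 6.607e-03 M. For HA ⇌ H⁺ + A⁻, Ka = [H⁺][A⁻]/[HA] = [H⁺]² / ([HA]₀ − [H⁺]) = (6.607e-03)² / (0.249 − 6.607e-03) = 1.80e-04.

K_a = 1.80e-04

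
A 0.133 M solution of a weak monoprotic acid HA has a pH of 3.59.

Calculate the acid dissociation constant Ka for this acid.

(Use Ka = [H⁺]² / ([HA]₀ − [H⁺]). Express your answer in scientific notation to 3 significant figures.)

[H⁺] = 10^(−pH) = 10^(−3.59) = 2.570e-04 M. For HA ⇌ H⁺ + A⁻, Ka = [H⁺][A⁻]/[HA] = [H⁺]² / ([HA]₀ − [H⁺]) = (2.570e-04)² / (0.133 − 2.570e-04) = 4.98e-07.

K_a = 4.98e-07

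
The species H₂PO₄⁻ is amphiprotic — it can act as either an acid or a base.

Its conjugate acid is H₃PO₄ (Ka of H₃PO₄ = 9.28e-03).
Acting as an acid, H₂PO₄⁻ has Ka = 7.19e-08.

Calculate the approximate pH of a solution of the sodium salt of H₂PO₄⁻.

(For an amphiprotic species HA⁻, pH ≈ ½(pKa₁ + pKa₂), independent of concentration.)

pKa₁ = -log(9.28e-03) = 2.03; pKa₂ = -log(7.19e-08) = 7.14. For an amphiprotic species, pH ≈ ½(pKa₁ + pKa₂) = ½(2.03 + 7.14) = 4.59.

pH = 4.59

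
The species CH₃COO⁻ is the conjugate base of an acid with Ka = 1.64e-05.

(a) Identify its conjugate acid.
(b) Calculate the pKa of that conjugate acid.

(a) The conjugate acid is formed by adding one H⁺ to CH₃COO⁻, giving CH₃COOH. (b) pKa = -log(Ka) = -log(1.64e-05) = 4.79.

Conjugate acid: CH₃COOH; pK_a = 4.79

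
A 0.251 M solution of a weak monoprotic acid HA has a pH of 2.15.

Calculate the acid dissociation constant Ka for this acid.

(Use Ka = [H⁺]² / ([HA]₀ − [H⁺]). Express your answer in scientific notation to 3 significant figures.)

[H⁺] = 10^(−pH) = 10^(−2.15) = 7.079e-03 M. For HA ⇌ H⁺ + A⁻, Ka = [H⁺][A⁻]/[HA] = [H⁺]² / ([HA]₀ − [H⁺]) = (7.079e-03)² / (0.251 − 7.079e-03) = 2.05e-04.

K_a = 2.05e-04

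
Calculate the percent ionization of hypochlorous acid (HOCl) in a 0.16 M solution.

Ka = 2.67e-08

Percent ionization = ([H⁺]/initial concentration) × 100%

Using Ka equilibrium: x² + Ka×x - Ka×C = 0. Solving: [H⁺] = 6.5347e-05. Percent = (6.5347e-05/0.16) × 100

Percent ionization = 0.0408%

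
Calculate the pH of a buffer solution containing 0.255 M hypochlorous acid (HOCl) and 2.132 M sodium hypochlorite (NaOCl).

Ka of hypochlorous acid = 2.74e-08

pKa = -log(2.74e-08) = 7.56. pH = pKa + log([A⁻]/[HA]) = 7.56 + log(2.132/0.255)

pH = 8.48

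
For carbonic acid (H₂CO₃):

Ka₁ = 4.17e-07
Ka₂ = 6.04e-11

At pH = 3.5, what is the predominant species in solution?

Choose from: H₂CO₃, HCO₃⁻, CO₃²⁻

pKa₁ = 6.38, pKa₂ = 10.22. For a polyprotic acid the predominant species crosses at each pKa: below pKa_n the protonated form dominates, above it the deprotonated form does. At pH = 3.5, the predominant species is H₂CO₃.

H₂CO₃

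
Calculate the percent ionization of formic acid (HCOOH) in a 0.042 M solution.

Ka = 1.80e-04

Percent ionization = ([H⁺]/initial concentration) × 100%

Using Ka equilibrium: x² + Ka×x - Ka×C = 0. Solving: [H⁺] = 2.6610e-03. Percent = (2.6610e-03/0.042) × 100

Percent ionization = 6.34%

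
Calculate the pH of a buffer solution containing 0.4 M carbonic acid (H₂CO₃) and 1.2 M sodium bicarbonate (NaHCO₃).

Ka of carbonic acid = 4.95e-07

pKa = -log(4.95e-07) = 6.31. pH = pKa + log([A⁻]/[HA]) = 6.31 + log(1.2/0.4)

pH = 6.78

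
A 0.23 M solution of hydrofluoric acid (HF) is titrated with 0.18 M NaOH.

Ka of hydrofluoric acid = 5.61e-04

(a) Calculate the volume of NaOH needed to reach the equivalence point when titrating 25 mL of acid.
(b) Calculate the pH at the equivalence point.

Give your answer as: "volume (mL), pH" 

moles acid = 0.23 × 25/1000 = 0.00575 mol; V_base = moles/0.18 × 1000 = 31.9 mL. At equivalence only the conjugate base is present: [A⁻] = 0.00575/0.057 = 1.0098e-01 M. Kb = Kw/Ka = 1.78e-11; [OH⁻] = √(Kb × [A⁻]) = 1.3416e-06; pOH = 5.87; pH = 14 - pOH = 8.13.

V = 31.9 mL, pH = 8.13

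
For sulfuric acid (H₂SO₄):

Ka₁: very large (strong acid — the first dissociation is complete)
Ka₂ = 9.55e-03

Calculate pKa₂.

pKa₂ = -log(Ka₂) = -log(9.55e-03) = 2.02.

pK_{a2} = 2.02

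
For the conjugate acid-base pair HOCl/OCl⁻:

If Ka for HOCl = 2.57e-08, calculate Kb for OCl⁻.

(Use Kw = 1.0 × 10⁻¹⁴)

For a conjugate pair Ka × Kb = Kw, so Kb = Kw/Ka = 1.0 × 10⁻¹⁴ / 2.57e-08 = 3.89e-07.

K_b = 3.89e-07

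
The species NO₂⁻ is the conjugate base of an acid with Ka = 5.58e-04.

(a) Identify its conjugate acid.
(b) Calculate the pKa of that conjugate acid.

(a) The conjugate acid is formed by adding one H⁺ to NO₂⁻, giving HNO₂. (b) pKa = -log(Ka) = -log(5.58e-04) = 3.25.

Conjugate acid: HNO₂; pK_a = 3.25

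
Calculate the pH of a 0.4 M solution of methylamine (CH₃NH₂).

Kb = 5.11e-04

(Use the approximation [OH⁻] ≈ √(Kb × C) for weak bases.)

[OH⁻] = √(Kb × C) = √(5.11e-04 × 0.4) = 1.4297e-02. pOH = 1.84, pH = 14 - pOH

pH = 12.16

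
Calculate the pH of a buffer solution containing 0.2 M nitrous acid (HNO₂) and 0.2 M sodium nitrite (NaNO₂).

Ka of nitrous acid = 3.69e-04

pKa = -log(3.69e-04) = 3.43. pH = pKa + log([A⁻]/[HA]) = 3.43 + log(0.2/0.2)

pH = 3.43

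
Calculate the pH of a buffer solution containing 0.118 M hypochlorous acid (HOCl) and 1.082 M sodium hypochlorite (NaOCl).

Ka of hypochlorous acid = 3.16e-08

pKa = -log(3.16e-08) = 7.50. pH = pKa + log([A⁻]/[HA]) = 7.50 + log(1.082/0.118)

pH = 8.46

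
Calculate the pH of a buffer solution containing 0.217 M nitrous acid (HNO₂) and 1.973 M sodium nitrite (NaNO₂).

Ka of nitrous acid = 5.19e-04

pKa = -log(5.19e-04) = 3.28. pH = pKa + log([A⁻]/[HA]) = 3.28 + log(1.973/0.217)

pH = 4.24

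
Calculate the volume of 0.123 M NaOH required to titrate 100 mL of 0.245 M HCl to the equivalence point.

At equivalence: moles acid = moles base. moles HCl = 0.245 × 100/1000 = 0.0245 mol. V_base = moles / 0.123 × 1000 = 199.2 mL.

V_{base} = 199.2 mL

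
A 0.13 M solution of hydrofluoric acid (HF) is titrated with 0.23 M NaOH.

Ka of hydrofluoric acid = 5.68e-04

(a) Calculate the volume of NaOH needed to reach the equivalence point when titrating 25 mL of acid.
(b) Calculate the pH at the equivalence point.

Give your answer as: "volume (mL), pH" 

moles acid = 0.13 × 25/1000 = 0.00325 mol; V_base = moles/0.23 × 1000 = 14.1 mL. At equivalence only the conjugate base is present: [A⁻] = 0.00325/0.039 = 8.3056e-02 M. Kb = Kw/Ka = 1.76e-11; [OH⁻] = √(Kb × [A⁻]) = 1.2092e-06; pOH = 5.92; pH = 14 - pOH = 8.08.

V = 14.1 mL, pH = 8.08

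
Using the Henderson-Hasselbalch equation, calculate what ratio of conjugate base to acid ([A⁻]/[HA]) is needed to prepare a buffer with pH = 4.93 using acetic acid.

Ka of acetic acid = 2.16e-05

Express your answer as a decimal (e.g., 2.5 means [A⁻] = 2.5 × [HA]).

pKa = -log(2.16e-05) = 4.6655. pH = pKa + log([A⁻]/[HA]), so log([A⁻]/[HA]) = pH − pKa = 4.93 − 4.6655 = 0.2645. [A⁻]/[HA] = 10^(0.2645) = 1.84

[A⁻]/[HA] = 1.84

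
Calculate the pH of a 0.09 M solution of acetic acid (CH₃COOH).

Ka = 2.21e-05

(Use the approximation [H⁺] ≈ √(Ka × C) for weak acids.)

[H⁺] = √(Ka × C) = √(2.21e-05 × 0.09) = 1.4103e-03. pH = -log(1.4103e-03)

pH = 2.85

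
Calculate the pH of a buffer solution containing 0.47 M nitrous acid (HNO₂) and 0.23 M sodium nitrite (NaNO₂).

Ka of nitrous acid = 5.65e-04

pKa = -log(5.65e-04) = 3.25. pH = pKa + log([A⁻]/[HA]) = 3.25 + log(0.23/0.47)

pH = 2.94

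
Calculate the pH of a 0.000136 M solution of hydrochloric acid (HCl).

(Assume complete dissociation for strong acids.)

[H⁺] = 0.000136 M for strong acid. pH = -log[H⁺] = -log(0.000136)

pH = 3.87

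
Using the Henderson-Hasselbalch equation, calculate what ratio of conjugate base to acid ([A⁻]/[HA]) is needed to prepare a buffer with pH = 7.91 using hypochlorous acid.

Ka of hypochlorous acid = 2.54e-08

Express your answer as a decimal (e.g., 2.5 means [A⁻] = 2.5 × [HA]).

pKa = -log(2.54e-08) = 7.5952. pH = pKa + log([A⁻]/[HA]), so log([A⁻]/[HA]) = pH − pKa = 7.91 − 7.5952 = 0.3148. [A⁻]/[HA] = 10^(0.3148) = 2.06

[A⁻]/[HA] = 2.06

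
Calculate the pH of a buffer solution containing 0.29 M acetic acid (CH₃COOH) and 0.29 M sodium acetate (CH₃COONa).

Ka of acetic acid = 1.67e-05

pKa = -log(1.67e-05) = 4.78. pH = pKa + log([A⁻]/[HA]) = 4.78 + log(0.29/0.29)

pH = 4.78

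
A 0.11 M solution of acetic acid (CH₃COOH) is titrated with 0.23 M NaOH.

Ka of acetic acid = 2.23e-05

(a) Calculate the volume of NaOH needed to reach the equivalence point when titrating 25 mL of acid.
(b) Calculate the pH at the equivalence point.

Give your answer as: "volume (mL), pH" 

moles acid = 0.11 × 25/1000 = 0.00275 mol; V_base = moles/0.23 × 1000 = 12.0 mL. At equivalence only the conjugate base is present: [A⁻] = 0.00275/0.037 = 7.4412e-02 M. Kb = Kw/Ka = 4.48e-10; [OH⁻] = √(Kb × [A⁻]) = 5.7765e-06; pOH = 5.24; pH = 14 - pOH = 8.76.

V = 12.0 mL, pH = 8.76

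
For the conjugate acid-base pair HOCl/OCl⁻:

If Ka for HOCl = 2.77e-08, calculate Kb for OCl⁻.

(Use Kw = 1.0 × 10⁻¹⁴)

For a conjugate pair Ka × Kb = Kw, so Kb = Kw/Ka = 1.0 × 10⁻¹⁴ / 2.77e-08 = 3.61e-07.

K_b = 3.61e-07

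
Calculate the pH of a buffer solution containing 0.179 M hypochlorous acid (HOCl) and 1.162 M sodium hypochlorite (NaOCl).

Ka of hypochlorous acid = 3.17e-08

pKa = -log(3.17e-08) = 7.50. pH = pKa + log([A⁻]/[HA]) = 7.50 + log(1.162/0.179)

pH = 8.31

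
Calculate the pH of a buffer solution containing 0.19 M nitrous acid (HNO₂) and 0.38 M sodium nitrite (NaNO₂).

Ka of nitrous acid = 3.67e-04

pKa = -log(3.67e-04) = 3.44. pH = pKa + log([A⁻]/[HA]) = 3.44 + log(0.38/0.19)

pH = 3.74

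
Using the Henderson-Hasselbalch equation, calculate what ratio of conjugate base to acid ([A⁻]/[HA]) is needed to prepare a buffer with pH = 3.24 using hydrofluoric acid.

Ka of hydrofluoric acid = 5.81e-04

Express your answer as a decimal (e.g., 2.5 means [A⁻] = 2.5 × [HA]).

pKa = -log(5.81e-04) = 3.2358. pH = pKa + log([A⁻]/[HA]), so log([A⁻]/[HA]) = pH − pKa = 3.24 − 3.2358 = 0.0042. [A⁻]/[HA] = 10^(0.0042) = 1.01

[A⁻]/[HA] = 1.01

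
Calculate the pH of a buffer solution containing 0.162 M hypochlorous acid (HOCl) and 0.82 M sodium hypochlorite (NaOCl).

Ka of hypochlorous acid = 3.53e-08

pKa = -log(3.53e-08) = 7.45. pH = pKa + log([A⁻]/[HA]) = 7.45 + log(0.82/0.162)

pH = 8.16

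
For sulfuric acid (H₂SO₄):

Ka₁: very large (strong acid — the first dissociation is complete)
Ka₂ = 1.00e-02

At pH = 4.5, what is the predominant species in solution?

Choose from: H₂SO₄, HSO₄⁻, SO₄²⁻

The first dissociation is complete, so H₂SO₄ itself is never the predominant species in water; pKa₂ = -log(1.00e-02) = 2.00. For a polyprotic acid the predominant species crosses at each pKa: below pKa_n the protonated form dominates, above it the deprotonated form does. At pH = 4.5, the predominant species is SO₄²⁻.

SO₄²⁻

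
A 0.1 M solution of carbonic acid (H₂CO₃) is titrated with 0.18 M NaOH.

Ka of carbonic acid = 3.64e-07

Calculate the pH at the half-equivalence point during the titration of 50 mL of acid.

At half-equivalence [HA] = [A⁻], so Henderson-Hasselbalch gives pH = pKa = -log(3.64e-07) = 6.44.

pH = pKa = 6.44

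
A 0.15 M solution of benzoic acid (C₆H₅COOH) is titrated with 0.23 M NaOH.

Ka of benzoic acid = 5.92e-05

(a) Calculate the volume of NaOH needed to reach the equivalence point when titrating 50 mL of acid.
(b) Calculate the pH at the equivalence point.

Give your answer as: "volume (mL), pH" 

moles acid = 0.15 × 50/1000 = 0.0075 mol; V_base = moles/0.23 × 1000 = 32.6 mL. At equivalence only the conjugate base is present: [A⁻] = 0.0075/0.083 = 9.0789e-02 M. Kb = Kw/Ka = 1.69e-10; [OH⁻] = √(Kb × [A⁻]) = 3.9161e-06; pOH = 5.41; pH = 14 - pOH = 8.59.

V = 32.6 mL, pH = 8.59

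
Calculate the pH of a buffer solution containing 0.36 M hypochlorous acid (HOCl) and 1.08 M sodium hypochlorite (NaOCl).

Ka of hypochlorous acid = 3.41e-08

pKa = -log(3.41e-08) = 7.47. pH = pKa + log([A⁻]/[HA]) = 7.47 + log(1.08/0.36)

pH = 7.94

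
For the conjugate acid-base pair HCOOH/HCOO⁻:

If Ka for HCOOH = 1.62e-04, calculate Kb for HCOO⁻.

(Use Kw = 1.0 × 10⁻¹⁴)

For a conjugate pair Ka × Kb = Kw, so Kb = Kw/Ka = 1.0 × 10⁻¹⁴ / 1.62e-04 = 6.17e-11.

K_b = 6.17e-11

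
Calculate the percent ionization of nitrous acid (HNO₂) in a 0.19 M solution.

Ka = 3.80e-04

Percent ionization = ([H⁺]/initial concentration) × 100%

Using Ka equilibrium: x² + Ka×x - Ka×C = 0. Solving: [H⁺] = 8.3092e-03. Percent = (8.3092e-03/0.19) × 100

Percent ionization = 4.37%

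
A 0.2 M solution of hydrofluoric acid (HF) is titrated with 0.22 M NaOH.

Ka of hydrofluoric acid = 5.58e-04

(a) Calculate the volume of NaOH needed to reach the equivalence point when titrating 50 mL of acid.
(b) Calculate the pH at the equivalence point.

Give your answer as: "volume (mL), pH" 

moles acid = 0.2 × 50/1000 = 0.01 mol; V_base = moles/0.22 × 1000 = 45.5 mL. At equivalence only the conjugate base is present: [A⁻] = 0.01/0.095 = 1.0476e-01 M. Kb = Kw/Ka = 1.79e-11; [OH⁻] = √(Kb × [A⁻]) = 1.3702e-06; pOH = 5.86; pH = 14 - pOH = 8.14.

V = 45.5 mL, pH = 8.14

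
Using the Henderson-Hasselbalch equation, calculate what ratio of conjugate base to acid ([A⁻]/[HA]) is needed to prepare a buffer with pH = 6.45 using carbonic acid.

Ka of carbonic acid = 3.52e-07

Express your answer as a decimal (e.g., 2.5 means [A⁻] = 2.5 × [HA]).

pKa = -log(3.52e-07) = 6.4535. pH = pKa + log([A⁻]/[HA]), so log([A⁻]/[HA]) = pH − pKa = 6.45 − 6.4535 = -0.0035. [A⁻]/[HA] = 10^(-0.0035) = 0.992

[A⁻]/[HA] = 0.992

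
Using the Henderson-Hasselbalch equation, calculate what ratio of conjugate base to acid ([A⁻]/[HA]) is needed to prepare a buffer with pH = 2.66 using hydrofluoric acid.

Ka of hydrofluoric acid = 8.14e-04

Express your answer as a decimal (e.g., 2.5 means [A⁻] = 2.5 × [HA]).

pKa = -log(8.14e-04) = 3.0894. pH = pKa + log([A⁻]/[HA]), so log([A⁻]/[HA]) = pH − pKa = 2.66 − 3.0894 = -0.4294. [A⁻]/[HA] = 10^(-0.4294) = 0.372

[A⁻]/[HA] = 0.372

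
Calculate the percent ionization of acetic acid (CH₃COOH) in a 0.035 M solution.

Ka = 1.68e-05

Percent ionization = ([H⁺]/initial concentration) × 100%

Using Ka equilibrium: x² + Ka×x - Ka×C = 0. Solving: [H⁺] = 7.5846e-04. Percent = (7.5846e-04/0.035) × 100

Percent ionization = 2.17%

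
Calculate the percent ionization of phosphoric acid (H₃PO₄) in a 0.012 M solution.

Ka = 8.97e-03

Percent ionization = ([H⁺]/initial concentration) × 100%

Using Ka equilibrium: x² + Ka×x - Ka×C = 0. Solving: [H⁺] = 6.8179e-03. Percent = (6.8179e-03/0.012) × 100

Percent ionization = 56.8%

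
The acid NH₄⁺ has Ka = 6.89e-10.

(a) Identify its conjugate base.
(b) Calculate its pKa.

(a) The conjugate base is formed by removing one H⁺ from NH₄⁺, giving NH₃. (b) pKa = -log(Ka) = -log(6.89e-10) = 9.16.

Conjugate base: NH₃; pK_a = 9.16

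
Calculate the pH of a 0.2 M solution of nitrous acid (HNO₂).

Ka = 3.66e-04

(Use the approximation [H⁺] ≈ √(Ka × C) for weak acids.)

[H⁺] = √(Ka × C) = √(3.66e-04 × 0.2) = 8.5557e-03. pH = -log(8.5557e-03)

pH = 2.07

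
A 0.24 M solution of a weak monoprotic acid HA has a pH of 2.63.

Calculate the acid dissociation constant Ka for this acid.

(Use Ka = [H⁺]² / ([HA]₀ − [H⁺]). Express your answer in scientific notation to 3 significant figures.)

[H⁺] = 10^(−pH) = 10^(−2.63) = 2.344e-03 M. For HA ⇌ H⁺ + A⁻, Ka = [H⁺][A⁻]/[HA] = [H⁺]² / ([HA]₀ − [H⁺]) = (2.344e-03)² / (0.24 − 2.344e-03) = 2.31e-05.

K_a = 2.31e-05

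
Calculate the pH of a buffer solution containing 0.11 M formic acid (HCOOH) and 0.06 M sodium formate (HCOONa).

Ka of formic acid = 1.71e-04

pKa = -log(1.71e-04) = 3.77. pH = pKa + log([A⁻]/[HA]) = 3.77 + log(0.06/0.11)

pH = 3.50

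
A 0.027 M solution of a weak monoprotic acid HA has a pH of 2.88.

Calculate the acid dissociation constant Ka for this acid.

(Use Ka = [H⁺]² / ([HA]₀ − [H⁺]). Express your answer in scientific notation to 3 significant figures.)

[H⁺] = 10^(−pH) = 10^(−2.88) = 1.318e-03 M. For HA ⇌ H⁺ + A⁻, Ka = [H⁺][A⁻]/[HA] = [H⁺]² / ([HA]₀ − [H⁺]) = (1.318e-03)² / (0.027 − 1.318e-03) = 6.77e-05.

K_a = 6.77e-05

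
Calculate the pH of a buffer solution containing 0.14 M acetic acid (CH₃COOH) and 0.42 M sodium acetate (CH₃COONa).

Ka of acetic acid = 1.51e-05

pKa = -log(1.51e-05) = 4.82. pH = pKa + log([A⁻]/[HA]) = 4.82 + log(0.42/0.14)

pH = 5.30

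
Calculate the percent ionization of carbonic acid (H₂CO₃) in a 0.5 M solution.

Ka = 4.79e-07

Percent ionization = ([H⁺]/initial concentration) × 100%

Using Ka equilibrium: x² + Ka×x - Ka×C = 0. Solving: [H⁺] = 4.8915e-04. Percent = (4.8915e-04/0.5) × 100

Percent ionization = 0.0978%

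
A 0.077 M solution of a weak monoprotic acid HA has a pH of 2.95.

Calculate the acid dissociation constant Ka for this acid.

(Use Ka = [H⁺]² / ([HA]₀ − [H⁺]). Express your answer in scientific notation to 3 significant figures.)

[H⁺] = 10^(−pH) = 10^(−2.95) = 1.122e-03 M. For HA ⇌ H⁺ + A⁻, Ka = [H⁺][A⁻]/[HA] = [H⁺]² / ([HA]₀ − [H⁺]) = (1.122e-03)² / (0.077 − 1.122e-03) = 1.66e-05.

K_a = 1.66e-05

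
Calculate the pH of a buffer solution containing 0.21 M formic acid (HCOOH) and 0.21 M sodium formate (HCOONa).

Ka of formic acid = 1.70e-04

pKa = -log(1.70e-04) = 3.77. pH = pKa + log([A⁻]/[HA]) = 3.77 + log(0.21/0.21)

pH = 3.77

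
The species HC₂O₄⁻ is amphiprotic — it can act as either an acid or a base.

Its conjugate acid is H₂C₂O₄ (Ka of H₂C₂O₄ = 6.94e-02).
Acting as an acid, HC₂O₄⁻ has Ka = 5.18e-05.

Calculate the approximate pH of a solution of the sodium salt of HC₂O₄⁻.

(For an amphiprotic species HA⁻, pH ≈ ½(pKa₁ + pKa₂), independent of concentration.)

pKa₁ = -log(6.94e-02) = 1.16; pKa₂ = -log(5.18e-05) = 4.29. For an amphiprotic species, pH ≈ ½(pKa₁ + pKa₂) = ½(1.16 + 4.29) = 2.72.

pH = 2.72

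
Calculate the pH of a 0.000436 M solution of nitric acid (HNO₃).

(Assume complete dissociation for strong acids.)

[H⁺] = 0.000436 M for strong acid. pH = -log[H⁺] = -log(0.000436)

pH = 3.36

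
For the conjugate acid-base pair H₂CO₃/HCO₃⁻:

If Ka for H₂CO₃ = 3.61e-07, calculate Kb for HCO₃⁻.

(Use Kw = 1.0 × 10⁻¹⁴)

For a conjugate pair Ka × Kb = Kw, so Kb = Kw/Ka = 1.0 × 10⁻¹⁴ / 3.61e-07 = 2.77e-08.

K_b = 2.77e-08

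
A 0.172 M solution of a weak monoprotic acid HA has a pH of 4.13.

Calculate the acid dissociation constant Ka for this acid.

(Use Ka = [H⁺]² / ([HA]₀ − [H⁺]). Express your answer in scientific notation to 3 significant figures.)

[H⁺] = 10^(−pH) = 10^(−4.13) = 7.413e-05 M. For HA ⇌ H⁺ + A⁻, Ka = [H⁺][A⁻]/[HA] = [H⁺]² / ([HA]₀ − [H⁺]) = (7.413e-05)² / (0.172 − 7.413e-05) = 3.20e-08.

K_a = 3.20e-08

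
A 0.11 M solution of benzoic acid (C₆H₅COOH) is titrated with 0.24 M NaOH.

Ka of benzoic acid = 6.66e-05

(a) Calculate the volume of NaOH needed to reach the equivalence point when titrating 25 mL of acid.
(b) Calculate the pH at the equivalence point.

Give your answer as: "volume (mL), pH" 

moles acid = 0.11 × 25/1000 = 0.00275 mol; V_base = moles/0.24 × 1000 = 11.5 mL. At equivalence only the conjugate base is present: [A⁻] = 0.00275/0.036 = 7.5429e-02 M. Kb = Kw/Ka = 1.50e-10; [OH⁻] = √(Kb × [A⁻]) = 3.3654e-06; pOH = 5.47; pH = 14 - pOH = 8.53.

V = 11.5 mL, pH = 8.53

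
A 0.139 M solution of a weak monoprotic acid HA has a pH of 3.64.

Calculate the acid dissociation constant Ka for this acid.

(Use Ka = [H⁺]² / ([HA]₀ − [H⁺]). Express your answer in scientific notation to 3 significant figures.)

[H⁺] = 10^(−pH) = 10^(−3.64) = 2.291e-04 M. For HA ⇌ H⁺ + A⁻, Ka = [H⁺][A⁻]/[HA] = [H⁺]² / ([HA]₀ − [H⁺]) = (2.291e-04)² / (0.139 − 2.291e-04) = 3.78e-07.

K_a = 3.78e-07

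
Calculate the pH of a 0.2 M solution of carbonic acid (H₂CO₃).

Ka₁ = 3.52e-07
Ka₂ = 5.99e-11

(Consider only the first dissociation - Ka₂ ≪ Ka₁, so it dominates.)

First dissociation dominates. From Ka₁ = [H⁺][HA⁻]/[H₂A], x² + Ka₁·x − Ka₁·C = 0 with C = 0.2 M and Ka₁ = 3.52e-07. Solving: [H⁺] = (−Ka₁ + √(Ka₁² + 4·Ka₁·C)) / 2 = 2.6515e-04 M. pH = -log(2.6515e-04) = 3.58.

pH = 3.58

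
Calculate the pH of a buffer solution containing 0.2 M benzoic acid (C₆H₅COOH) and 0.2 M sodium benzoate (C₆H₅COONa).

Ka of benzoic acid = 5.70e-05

pKa = -log(5.70e-05) = 4.24. pH = pKa + log([A⁻]/[HA]) = 4.24 + log(0.2/0.2)

pH = 4.24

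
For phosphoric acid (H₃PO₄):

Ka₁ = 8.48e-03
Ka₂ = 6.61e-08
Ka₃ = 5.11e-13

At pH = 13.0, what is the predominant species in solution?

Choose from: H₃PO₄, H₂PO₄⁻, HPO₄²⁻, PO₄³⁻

pKa₁ = 2.07, pKa₂ = 7.18, pKa₃ = 12.29. For a polyprotic acid the predominant species crosses at each pKa: below pKa_n the protonated form dominates, above it the deprotonated form does. At pH = 13.0, the predominant species is PO₄³⁻.

PO₄³⁻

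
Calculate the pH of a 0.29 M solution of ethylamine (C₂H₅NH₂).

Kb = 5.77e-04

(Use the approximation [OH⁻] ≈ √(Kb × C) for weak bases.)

[OH⁻] = √(Kb × C) = √(5.77e-04 × 0.29) = 1.2936e-02. pOH = 1.89, pH = 14 - pOH

pH = 12.11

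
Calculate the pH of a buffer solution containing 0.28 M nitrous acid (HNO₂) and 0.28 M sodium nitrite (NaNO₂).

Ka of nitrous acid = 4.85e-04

pKa = -log(4.85e-04) = 3.31. pH = pKa + log([A⁻]/[HA]) = 3.31 + log(0.28/0.28)

pH = 3.31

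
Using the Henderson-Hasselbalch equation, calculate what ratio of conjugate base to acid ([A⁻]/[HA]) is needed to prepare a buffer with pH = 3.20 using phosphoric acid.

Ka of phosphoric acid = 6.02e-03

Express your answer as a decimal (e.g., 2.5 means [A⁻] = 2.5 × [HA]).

pKa = -log(6.02e-03) = 2.2204. pH = pKa + log([A⁻]/[HA]), so log([A⁻]/[HA]) = pH − pKa = 3.20 − 2.2204 = 0.9796. [A⁻]/[HA] = 10^(0.9796) = 9.54

[A⁻]/[HA] = 9.54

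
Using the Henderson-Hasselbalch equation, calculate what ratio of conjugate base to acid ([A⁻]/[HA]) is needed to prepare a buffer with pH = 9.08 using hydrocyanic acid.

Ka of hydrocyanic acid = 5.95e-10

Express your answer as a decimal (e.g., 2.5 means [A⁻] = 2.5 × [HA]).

pKa = -log(5.95e-10) = 9.2255. pH = pKa + log([A⁻]/[HA]), so log([A⁻]/[HA]) = pH − pKa = 9.08 − 9.2255 = -0.1455. [A⁻]/[HA] = 10^(-0.1455) = 0.715

[A⁻]/[HA] = 0.715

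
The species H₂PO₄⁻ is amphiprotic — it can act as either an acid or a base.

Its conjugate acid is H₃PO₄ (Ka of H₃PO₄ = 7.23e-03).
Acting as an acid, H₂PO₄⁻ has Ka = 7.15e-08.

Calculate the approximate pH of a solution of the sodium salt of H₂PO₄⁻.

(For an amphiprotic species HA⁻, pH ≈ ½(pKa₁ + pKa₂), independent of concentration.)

pKa₁ = -log(7.23e-03) = 2.14; pKa₂ = -log(7.15e-08) = 7.15. For an amphiprotic species, pH ≈ ½(pKa₁ + pKa₂) = ½(2.14 + 7.15) = 4.64.

pH = 4.64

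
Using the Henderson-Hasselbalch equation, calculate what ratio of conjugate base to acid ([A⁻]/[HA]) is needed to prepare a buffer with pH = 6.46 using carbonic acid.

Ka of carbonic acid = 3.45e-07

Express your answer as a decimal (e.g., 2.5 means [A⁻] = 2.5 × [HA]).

pKa = -log(3.45e-07) = 6.4622. pH = pKa + log([A⁻]/[HA]), so log([A⁻]/[HA]) = pH − pKa = 6.46 − 6.4622 = -0.0022. [A⁻]/[HA] = 10^(-0.0022) = 0.995

[A⁻]/[HA] = 0.995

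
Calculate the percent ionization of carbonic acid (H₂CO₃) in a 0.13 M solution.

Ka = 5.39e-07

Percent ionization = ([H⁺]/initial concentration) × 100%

Using Ka equilibrium: x² + Ka×x - Ka×C = 0. Solving: [H⁺] = 2.6444e-04. Percent = (2.6444e-04/0.13) × 100

Percent ionization = 0.203%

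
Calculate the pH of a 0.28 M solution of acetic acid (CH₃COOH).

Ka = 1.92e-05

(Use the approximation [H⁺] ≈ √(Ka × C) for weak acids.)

[H⁺] = √(Ka × C) = √(1.92e-05 × 0.28) = 2.3186e-03. pH = -log(2.3186e-03)

pH = 2.63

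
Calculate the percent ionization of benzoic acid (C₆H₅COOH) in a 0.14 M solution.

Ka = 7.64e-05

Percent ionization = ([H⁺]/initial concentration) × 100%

Using Ka equilibrium: x² + Ka×x - Ka×C = 0. Solving: [H⁺] = 3.2325e-03. Percent = (3.2325e-03/0.14) × 100

Percent ionization = 2.31%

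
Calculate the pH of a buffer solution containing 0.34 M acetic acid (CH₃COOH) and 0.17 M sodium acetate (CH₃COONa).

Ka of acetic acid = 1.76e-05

pKa = -log(1.76e-05) = 4.75. pH = pKa + log([A⁻]/[HA]) = 4.75 + log(0.17/0.34)

pH = 4.45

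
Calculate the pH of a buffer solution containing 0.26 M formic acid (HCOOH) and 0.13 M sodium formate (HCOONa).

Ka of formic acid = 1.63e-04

pKa = -log(1.63e-04) = 3.79. pH = pKa + log([A⁻]/[HA]) = 3.79 + log(0.13/0.26)

pH = 3.49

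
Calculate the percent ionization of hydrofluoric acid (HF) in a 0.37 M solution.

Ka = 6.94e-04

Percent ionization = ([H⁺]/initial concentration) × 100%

Using Ka equilibrium: x² + Ka×x - Ka×C = 0. Solving: [H⁺] = 1.5681e-02. Percent = (1.5681e-02/0.37) × 100

Percent ionization = 4.24%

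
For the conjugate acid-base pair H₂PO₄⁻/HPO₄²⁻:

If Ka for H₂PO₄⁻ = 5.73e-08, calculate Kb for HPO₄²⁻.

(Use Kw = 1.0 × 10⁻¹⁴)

For a conjugate pair Ka × Kb = Kw, so Kb = Kw/Ka = 1.0 × 10⁻¹⁴ / 5.73e-08 = 1.75e-07.

K_b = 1.75e-07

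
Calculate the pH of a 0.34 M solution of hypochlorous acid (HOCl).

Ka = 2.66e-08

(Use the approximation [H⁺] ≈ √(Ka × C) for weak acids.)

[H⁺] = √(Ka × C) = √(2.66e-08 × 0.34) = 9.5100e-05. pH = -log(9.5100e-05)

pH = 4.02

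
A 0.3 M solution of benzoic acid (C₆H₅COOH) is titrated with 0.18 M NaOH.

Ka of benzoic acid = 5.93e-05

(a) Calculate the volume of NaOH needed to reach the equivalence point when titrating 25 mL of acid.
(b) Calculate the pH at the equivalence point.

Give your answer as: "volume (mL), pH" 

moles acid = 0.3 × 25/1000 = 0.0075 mol; V_base = moles/0.18 × 1000 = 41.7 mL. At equivalence only the conjugate base is present: [A⁻] = 0.0075/0.067 = 1.1250e-01 M. Kb = Kw/Ka = 1.69e-10; [OH⁻] = √(Kb × [A⁻]) = 4.3556e-06; pOH = 5.36; pH = 14 - pOH = 8.64.

V = 41.7 mL, pH = 8.64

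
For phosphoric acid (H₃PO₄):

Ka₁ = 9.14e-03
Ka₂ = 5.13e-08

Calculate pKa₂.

pKa₂ = -log(Ka₂) = -log(5.13e-08) = 7.29.

pK_{a2} = 7.29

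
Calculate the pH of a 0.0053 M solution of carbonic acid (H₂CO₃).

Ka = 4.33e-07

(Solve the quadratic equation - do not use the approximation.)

x² + Ka×x - Ka×C = 0. Using quadratic formula: [H⁺] = 4.7689e-05

pH = 4.32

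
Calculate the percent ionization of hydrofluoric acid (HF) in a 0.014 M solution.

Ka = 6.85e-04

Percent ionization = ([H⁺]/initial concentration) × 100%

Using Ka equilibrium: x² + Ka×x - Ka×C = 0. Solving: [H⁺] = 2.7732e-03. Percent = (2.7732e-03/0.014) × 100

Percent ionization = 19.8%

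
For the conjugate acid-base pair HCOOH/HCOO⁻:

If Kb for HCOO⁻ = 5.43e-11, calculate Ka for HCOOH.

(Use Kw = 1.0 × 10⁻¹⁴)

For a conjugate pair Ka × Kb = Kw, so Ka = Kw/Kb = 1.0 × 10⁻¹⁴ / 5.43e-11 = 1.84e-04.

K_a = 1.84e-04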